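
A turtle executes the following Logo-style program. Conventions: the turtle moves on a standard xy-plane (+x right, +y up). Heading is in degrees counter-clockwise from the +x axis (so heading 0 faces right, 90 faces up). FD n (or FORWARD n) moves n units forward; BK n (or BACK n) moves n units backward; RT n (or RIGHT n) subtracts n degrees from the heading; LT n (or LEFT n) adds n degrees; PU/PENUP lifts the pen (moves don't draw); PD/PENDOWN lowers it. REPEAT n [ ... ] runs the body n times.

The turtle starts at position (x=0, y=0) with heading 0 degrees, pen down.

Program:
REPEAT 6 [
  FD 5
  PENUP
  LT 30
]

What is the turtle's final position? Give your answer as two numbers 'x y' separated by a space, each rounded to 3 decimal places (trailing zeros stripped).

Answer: 5 18.66

Derivation:
Executing turtle program step by step:
Start: pos=(0,0), heading=0, pen down
REPEAT 6 [
  -- iteration 1/6 --
  FD 5: (0,0) -> (5,0) [heading=0, draw]
  PU: pen up
  LT 30: heading 0 -> 30
  -- iteration 2/6 --
  FD 5: (5,0) -> (9.33,2.5) [heading=30, move]
  PU: pen up
  LT 30: heading 30 -> 60
  -- iteration 3/6 --
  FD 5: (9.33,2.5) -> (11.83,6.83) [heading=60, move]
  PU: pen up
  LT 30: heading 60 -> 90
  -- iteration 4/6 --
  FD 5: (11.83,6.83) -> (11.83,11.83) [heading=90, move]
  PU: pen up
  LT 30: heading 90 -> 120
  -- iteration 5/6 --
  FD 5: (11.83,11.83) -> (9.33,16.16) [heading=120, move]
  PU: pen up
  LT 30: heading 120 -> 150
  -- iteration 6/6 --
  FD 5: (9.33,16.16) -> (5,18.66) [heading=150, move]
  PU: pen up
  LT 30: heading 150 -> 180
]
Final: pos=(5,18.66), heading=180, 1 segment(s) drawn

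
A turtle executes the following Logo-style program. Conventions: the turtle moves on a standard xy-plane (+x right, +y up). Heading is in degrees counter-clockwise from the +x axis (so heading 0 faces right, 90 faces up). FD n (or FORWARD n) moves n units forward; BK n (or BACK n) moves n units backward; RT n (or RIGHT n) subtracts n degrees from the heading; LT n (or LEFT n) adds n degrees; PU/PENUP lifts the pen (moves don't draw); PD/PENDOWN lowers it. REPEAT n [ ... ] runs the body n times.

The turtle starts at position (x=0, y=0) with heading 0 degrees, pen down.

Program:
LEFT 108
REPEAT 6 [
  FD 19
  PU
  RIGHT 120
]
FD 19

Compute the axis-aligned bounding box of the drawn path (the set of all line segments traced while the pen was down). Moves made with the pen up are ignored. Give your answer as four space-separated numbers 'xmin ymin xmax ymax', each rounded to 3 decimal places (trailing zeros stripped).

Executing turtle program step by step:
Start: pos=(0,0), heading=0, pen down
LT 108: heading 0 -> 108
REPEAT 6 [
  -- iteration 1/6 --
  FD 19: (0,0) -> (-5.871,18.07) [heading=108, draw]
  PU: pen up
  RT 120: heading 108 -> 348
  -- iteration 2/6 --
  FD 19: (-5.871,18.07) -> (12.713,14.12) [heading=348, move]
  PU: pen up
  RT 120: heading 348 -> 228
  -- iteration 3/6 --
  FD 19: (12.713,14.12) -> (0,0) [heading=228, move]
  PU: pen up
  RT 120: heading 228 -> 108
  -- iteration 4/6 --
  FD 19: (0,0) -> (-5.871,18.07) [heading=108, move]
  PU: pen up
  RT 120: heading 108 -> 348
  -- iteration 5/6 --
  FD 19: (-5.871,18.07) -> (12.713,14.12) [heading=348, move]
  PU: pen up
  RT 120: heading 348 -> 228
  -- iteration 6/6 --
  FD 19: (12.713,14.12) -> (0,0) [heading=228, move]
  PU: pen up
  RT 120: heading 228 -> 108
]
FD 19: (0,0) -> (-5.871,18.07) [heading=108, move]
Final: pos=(-5.871,18.07), heading=108, 1 segment(s) drawn

Segment endpoints: x in {-5.871, 0}, y in {0, 18.07}
xmin=-5.871, ymin=0, xmax=0, ymax=18.07

Answer: -5.871 0 0 18.07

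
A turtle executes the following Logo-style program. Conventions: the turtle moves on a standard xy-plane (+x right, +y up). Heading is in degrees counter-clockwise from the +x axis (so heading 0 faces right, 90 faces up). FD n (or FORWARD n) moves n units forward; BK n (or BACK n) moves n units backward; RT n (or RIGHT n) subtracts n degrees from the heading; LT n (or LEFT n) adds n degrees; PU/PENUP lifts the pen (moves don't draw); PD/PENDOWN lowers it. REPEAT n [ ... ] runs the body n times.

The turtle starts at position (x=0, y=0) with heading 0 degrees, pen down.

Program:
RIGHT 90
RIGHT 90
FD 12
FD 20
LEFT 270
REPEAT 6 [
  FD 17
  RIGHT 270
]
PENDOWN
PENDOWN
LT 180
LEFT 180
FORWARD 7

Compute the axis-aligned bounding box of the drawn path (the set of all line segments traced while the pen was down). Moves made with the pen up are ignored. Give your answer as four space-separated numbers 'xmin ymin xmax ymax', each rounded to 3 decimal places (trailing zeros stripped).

Answer: -49 0 0 17

Derivation:
Executing turtle program step by step:
Start: pos=(0,0), heading=0, pen down
RT 90: heading 0 -> 270
RT 90: heading 270 -> 180
FD 12: (0,0) -> (-12,0) [heading=180, draw]
FD 20: (-12,0) -> (-32,0) [heading=180, draw]
LT 270: heading 180 -> 90
REPEAT 6 [
  -- iteration 1/6 --
  FD 17: (-32,0) -> (-32,17) [heading=90, draw]
  RT 270: heading 90 -> 180
  -- iteration 2/6 --
  FD 17: (-32,17) -> (-49,17) [heading=180, draw]
  RT 270: heading 180 -> 270
  -- iteration 3/6 --
  FD 17: (-49,17) -> (-49,0) [heading=270, draw]
  RT 270: heading 270 -> 0
  -- iteration 4/6 --
  FD 17: (-49,0) -> (-32,0) [heading=0, draw]
  RT 270: heading 0 -> 90
  -- iteration 5/6 --
  FD 17: (-32,0) -> (-32,17) [heading=90, draw]
  RT 270: heading 90 -> 180
  -- iteration 6/6 --
  FD 17: (-32,17) -> (-49,17) [heading=180, draw]
  RT 270: heading 180 -> 270
]
PD: pen down
PD: pen down
LT 180: heading 270 -> 90
LT 180: heading 90 -> 270
FD 7: (-49,17) -> (-49,10) [heading=270, draw]
Final: pos=(-49,10), heading=270, 9 segment(s) drawn

Segment endpoints: x in {-49, -49, -49, -49, -32, -32, -32, -12, 0}, y in {0, 0, 0, 0, 0, 10, 17, 17, 17, 17}
xmin=-49, ymin=0, xmax=0, ymax=17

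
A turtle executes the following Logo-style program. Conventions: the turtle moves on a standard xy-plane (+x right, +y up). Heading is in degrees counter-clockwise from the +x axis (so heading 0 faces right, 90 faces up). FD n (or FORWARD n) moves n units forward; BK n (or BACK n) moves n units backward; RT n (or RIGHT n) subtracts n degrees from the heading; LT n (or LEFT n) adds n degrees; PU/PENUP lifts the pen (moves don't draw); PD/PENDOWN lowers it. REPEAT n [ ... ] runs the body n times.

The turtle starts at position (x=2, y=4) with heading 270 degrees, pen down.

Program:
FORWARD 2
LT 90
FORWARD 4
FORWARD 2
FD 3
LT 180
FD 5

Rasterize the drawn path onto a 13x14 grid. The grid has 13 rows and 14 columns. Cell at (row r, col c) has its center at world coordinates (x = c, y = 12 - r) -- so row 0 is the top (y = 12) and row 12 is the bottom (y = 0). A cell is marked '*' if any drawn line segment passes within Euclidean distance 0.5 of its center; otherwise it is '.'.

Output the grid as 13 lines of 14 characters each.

Segment 0: (2,4) -> (2,2)
Segment 1: (2,2) -> (6,2)
Segment 2: (6,2) -> (8,2)
Segment 3: (8,2) -> (11,2)
Segment 4: (11,2) -> (6,2)

Answer: ..............
..............
..............
..............
..............
..............
..............
..............
..*...........
..*...........
..**********..
..............
..............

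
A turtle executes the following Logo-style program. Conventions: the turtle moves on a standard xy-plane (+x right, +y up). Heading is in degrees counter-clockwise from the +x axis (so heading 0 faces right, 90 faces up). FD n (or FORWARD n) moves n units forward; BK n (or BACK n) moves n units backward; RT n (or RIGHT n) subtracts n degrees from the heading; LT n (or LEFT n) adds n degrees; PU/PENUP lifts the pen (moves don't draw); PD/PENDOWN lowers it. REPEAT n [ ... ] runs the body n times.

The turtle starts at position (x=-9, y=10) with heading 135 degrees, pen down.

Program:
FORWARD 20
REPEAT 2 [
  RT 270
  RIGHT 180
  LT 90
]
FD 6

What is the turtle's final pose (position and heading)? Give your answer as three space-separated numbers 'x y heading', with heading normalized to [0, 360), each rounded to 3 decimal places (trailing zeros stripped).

Answer: -27.385 28.385 135

Derivation:
Executing turtle program step by step:
Start: pos=(-9,10), heading=135, pen down
FD 20: (-9,10) -> (-23.142,24.142) [heading=135, draw]
REPEAT 2 [
  -- iteration 1/2 --
  RT 270: heading 135 -> 225
  RT 180: heading 225 -> 45
  LT 90: heading 45 -> 135
  -- iteration 2/2 --
  RT 270: heading 135 -> 225
  RT 180: heading 225 -> 45
  LT 90: heading 45 -> 135
]
FD 6: (-23.142,24.142) -> (-27.385,28.385) [heading=135, draw]
Final: pos=(-27.385,28.385), heading=135, 2 segment(s) drawn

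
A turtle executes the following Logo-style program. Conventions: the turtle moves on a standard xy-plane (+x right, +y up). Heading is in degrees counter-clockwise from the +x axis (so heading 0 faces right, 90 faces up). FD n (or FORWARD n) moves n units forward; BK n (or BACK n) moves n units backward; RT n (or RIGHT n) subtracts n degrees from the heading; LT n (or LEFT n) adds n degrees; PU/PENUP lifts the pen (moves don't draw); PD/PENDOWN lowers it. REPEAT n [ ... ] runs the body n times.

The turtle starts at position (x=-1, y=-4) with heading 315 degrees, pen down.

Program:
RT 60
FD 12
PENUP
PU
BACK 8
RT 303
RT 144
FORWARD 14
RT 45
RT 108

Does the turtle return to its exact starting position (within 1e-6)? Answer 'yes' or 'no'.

Executing turtle program step by step:
Start: pos=(-1,-4), heading=315, pen down
RT 60: heading 315 -> 255
FD 12: (-1,-4) -> (-4.106,-15.591) [heading=255, draw]
PU: pen up
PU: pen up
BK 8: (-4.106,-15.591) -> (-2.035,-7.864) [heading=255, move]
RT 303: heading 255 -> 312
RT 144: heading 312 -> 168
FD 14: (-2.035,-7.864) -> (-15.729,-4.953) [heading=168, move]
RT 45: heading 168 -> 123
RT 108: heading 123 -> 15
Final: pos=(-15.729,-4.953), heading=15, 1 segment(s) drawn

Start position: (-1, -4)
Final position: (-15.729, -4.953)
Distance = 14.76; >= 1e-6 -> NOT closed

Answer: no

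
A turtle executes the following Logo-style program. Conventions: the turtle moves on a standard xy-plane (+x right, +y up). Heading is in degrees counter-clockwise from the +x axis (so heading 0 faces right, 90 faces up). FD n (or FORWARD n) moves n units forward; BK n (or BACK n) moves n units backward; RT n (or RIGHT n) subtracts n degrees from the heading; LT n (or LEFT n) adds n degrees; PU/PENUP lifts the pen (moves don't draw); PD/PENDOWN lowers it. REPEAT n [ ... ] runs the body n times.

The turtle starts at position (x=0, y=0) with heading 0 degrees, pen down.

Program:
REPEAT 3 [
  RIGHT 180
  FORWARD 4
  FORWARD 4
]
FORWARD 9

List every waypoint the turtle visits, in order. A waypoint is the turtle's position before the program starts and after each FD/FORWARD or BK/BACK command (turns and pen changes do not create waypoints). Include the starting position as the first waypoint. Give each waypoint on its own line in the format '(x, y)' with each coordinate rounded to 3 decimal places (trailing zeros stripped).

Answer: (0, 0)
(-4, 0)
(-8, 0)
(-4, 0)
(0, 0)
(-4, 0)
(-8, 0)
(-17, 0)

Derivation:
Executing turtle program step by step:
Start: pos=(0,0), heading=0, pen down
REPEAT 3 [
  -- iteration 1/3 --
  RT 180: heading 0 -> 180
  FD 4: (0,0) -> (-4,0) [heading=180, draw]
  FD 4: (-4,0) -> (-8,0) [heading=180, draw]
  -- iteration 2/3 --
  RT 180: heading 180 -> 0
  FD 4: (-8,0) -> (-4,0) [heading=0, draw]
  FD 4: (-4,0) -> (0,0) [heading=0, draw]
  -- iteration 3/3 --
  RT 180: heading 0 -> 180
  FD 4: (0,0) -> (-4,0) [heading=180, draw]
  FD 4: (-4,0) -> (-8,0) [heading=180, draw]
]
FD 9: (-8,0) -> (-17,0) [heading=180, draw]
Final: pos=(-17,0), heading=180, 7 segment(s) drawn
Waypoints (8 total):
(0, 0)
(-4, 0)
(-8, 0)
(-4, 0)
(0, 0)
(-4, 0)
(-8, 0)
(-17, 0)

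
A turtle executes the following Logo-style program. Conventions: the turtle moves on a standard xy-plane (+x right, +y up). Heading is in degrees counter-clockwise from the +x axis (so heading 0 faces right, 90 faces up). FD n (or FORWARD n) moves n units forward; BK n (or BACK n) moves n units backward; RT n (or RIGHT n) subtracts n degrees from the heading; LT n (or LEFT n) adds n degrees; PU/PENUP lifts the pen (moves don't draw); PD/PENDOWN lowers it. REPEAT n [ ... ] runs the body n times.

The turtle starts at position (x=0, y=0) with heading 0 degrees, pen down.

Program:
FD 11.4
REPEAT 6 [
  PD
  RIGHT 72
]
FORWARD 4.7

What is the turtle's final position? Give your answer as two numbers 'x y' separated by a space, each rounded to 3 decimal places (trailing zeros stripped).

Executing turtle program step by step:
Start: pos=(0,0), heading=0, pen down
FD 11.4: (0,0) -> (11.4,0) [heading=0, draw]
REPEAT 6 [
  -- iteration 1/6 --
  PD: pen down
  RT 72: heading 0 -> 288
  -- iteration 2/6 --
  PD: pen down
  RT 72: heading 288 -> 216
  -- iteration 3/6 --
  PD: pen down
  RT 72: heading 216 -> 144
  -- iteration 4/6 --
  PD: pen down
  RT 72: heading 144 -> 72
  -- iteration 5/6 --
  PD: pen down
  RT 72: heading 72 -> 0
  -- iteration 6/6 --
  PD: pen down
  RT 72: heading 0 -> 288
]
FD 4.7: (11.4,0) -> (12.852,-4.47) [heading=288, draw]
Final: pos=(12.852,-4.47), heading=288, 2 segment(s) drawn

Answer: 12.852 -4.47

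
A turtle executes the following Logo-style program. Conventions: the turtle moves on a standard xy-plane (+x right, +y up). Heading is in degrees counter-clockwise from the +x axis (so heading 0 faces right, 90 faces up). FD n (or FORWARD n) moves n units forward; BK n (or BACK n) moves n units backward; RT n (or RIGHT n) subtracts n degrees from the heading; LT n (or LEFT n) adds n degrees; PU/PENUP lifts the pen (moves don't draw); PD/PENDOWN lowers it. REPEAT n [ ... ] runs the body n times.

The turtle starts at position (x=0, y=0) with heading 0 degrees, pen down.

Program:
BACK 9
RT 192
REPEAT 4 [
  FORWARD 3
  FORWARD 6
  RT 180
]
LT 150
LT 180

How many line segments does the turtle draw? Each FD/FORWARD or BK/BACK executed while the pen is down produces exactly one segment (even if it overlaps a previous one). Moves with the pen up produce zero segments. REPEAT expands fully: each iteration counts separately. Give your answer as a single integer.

Answer: 9

Derivation:
Executing turtle program step by step:
Start: pos=(0,0), heading=0, pen down
BK 9: (0,0) -> (-9,0) [heading=0, draw]
RT 192: heading 0 -> 168
REPEAT 4 [
  -- iteration 1/4 --
  FD 3: (-9,0) -> (-11.934,0.624) [heading=168, draw]
  FD 6: (-11.934,0.624) -> (-17.803,1.871) [heading=168, draw]
  RT 180: heading 168 -> 348
  -- iteration 2/4 --
  FD 3: (-17.803,1.871) -> (-14.869,1.247) [heading=348, draw]
  FD 6: (-14.869,1.247) -> (-9,0) [heading=348, draw]
  RT 180: heading 348 -> 168
  -- iteration 3/4 --
  FD 3: (-9,0) -> (-11.934,0.624) [heading=168, draw]
  FD 6: (-11.934,0.624) -> (-17.803,1.871) [heading=168, draw]
  RT 180: heading 168 -> 348
  -- iteration 4/4 --
  FD 3: (-17.803,1.871) -> (-14.869,1.247) [heading=348, draw]
  FD 6: (-14.869,1.247) -> (-9,0) [heading=348, draw]
  RT 180: heading 348 -> 168
]
LT 150: heading 168 -> 318
LT 180: heading 318 -> 138
Final: pos=(-9,0), heading=138, 9 segment(s) drawn
Segments drawn: 9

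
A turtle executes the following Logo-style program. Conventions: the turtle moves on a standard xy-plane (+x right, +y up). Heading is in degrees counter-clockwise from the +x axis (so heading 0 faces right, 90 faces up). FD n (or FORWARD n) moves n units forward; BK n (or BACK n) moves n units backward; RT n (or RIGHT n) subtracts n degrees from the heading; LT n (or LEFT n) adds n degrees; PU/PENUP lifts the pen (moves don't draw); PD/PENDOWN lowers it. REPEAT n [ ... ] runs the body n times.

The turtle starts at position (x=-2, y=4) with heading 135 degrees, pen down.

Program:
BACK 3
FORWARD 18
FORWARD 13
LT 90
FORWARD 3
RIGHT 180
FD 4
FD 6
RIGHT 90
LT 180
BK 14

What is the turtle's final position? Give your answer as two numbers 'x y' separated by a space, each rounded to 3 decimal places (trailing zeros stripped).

Answer: -6.95 18.849

Derivation:
Executing turtle program step by step:
Start: pos=(-2,4), heading=135, pen down
BK 3: (-2,4) -> (0.121,1.879) [heading=135, draw]
FD 18: (0.121,1.879) -> (-12.607,14.607) [heading=135, draw]
FD 13: (-12.607,14.607) -> (-21.799,23.799) [heading=135, draw]
LT 90: heading 135 -> 225
FD 3: (-21.799,23.799) -> (-23.92,21.678) [heading=225, draw]
RT 180: heading 225 -> 45
FD 4: (-23.92,21.678) -> (-21.092,24.506) [heading=45, draw]
FD 6: (-21.092,24.506) -> (-16.849,28.749) [heading=45, draw]
RT 90: heading 45 -> 315
LT 180: heading 315 -> 135
BK 14: (-16.849,28.749) -> (-6.95,18.849) [heading=135, draw]
Final: pos=(-6.95,18.849), heading=135, 7 segment(s) drawn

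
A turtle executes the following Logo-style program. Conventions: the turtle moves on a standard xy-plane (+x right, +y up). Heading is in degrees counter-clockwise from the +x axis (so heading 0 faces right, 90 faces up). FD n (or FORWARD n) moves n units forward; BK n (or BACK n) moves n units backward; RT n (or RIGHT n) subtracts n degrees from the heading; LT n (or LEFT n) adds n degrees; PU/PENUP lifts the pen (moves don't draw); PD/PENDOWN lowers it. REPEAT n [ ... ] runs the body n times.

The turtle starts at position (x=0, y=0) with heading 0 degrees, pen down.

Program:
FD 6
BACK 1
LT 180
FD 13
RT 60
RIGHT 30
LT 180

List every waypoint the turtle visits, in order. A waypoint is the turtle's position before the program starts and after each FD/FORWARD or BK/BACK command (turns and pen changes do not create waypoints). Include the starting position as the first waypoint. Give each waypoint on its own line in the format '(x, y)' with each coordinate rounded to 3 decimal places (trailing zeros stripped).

Executing turtle program step by step:
Start: pos=(0,0), heading=0, pen down
FD 6: (0,0) -> (6,0) [heading=0, draw]
BK 1: (6,0) -> (5,0) [heading=0, draw]
LT 180: heading 0 -> 180
FD 13: (5,0) -> (-8,0) [heading=180, draw]
RT 60: heading 180 -> 120
RT 30: heading 120 -> 90
LT 180: heading 90 -> 270
Final: pos=(-8,0), heading=270, 3 segment(s) drawn
Waypoints (4 total):
(0, 0)
(6, 0)
(5, 0)
(-8, 0)

Answer: (0, 0)
(6, 0)
(5, 0)
(-8, 0)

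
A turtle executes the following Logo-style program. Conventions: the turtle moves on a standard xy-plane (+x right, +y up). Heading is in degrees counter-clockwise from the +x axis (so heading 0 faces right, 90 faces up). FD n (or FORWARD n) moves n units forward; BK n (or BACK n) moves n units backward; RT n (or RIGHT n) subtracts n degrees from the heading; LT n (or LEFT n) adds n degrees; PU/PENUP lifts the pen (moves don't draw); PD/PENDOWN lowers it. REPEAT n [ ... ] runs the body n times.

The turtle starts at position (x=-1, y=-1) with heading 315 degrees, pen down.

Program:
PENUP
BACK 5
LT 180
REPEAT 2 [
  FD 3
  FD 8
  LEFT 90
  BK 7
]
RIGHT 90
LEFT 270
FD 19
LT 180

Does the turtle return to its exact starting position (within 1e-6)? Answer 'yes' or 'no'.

Answer: no

Derivation:
Executing turtle program step by step:
Start: pos=(-1,-1), heading=315, pen down
PU: pen up
BK 5: (-1,-1) -> (-4.536,2.536) [heading=315, move]
LT 180: heading 315 -> 135
REPEAT 2 [
  -- iteration 1/2 --
  FD 3: (-4.536,2.536) -> (-6.657,4.657) [heading=135, move]
  FD 8: (-6.657,4.657) -> (-12.314,10.314) [heading=135, move]
  LT 90: heading 135 -> 225
  BK 7: (-12.314,10.314) -> (-7.364,15.263) [heading=225, move]
  -- iteration 2/2 --
  FD 3: (-7.364,15.263) -> (-9.485,13.142) [heading=225, move]
  FD 8: (-9.485,13.142) -> (-15.142,7.485) [heading=225, move]
  LT 90: heading 225 -> 315
  BK 7: (-15.142,7.485) -> (-20.092,12.435) [heading=315, move]
]
RT 90: heading 315 -> 225
LT 270: heading 225 -> 135
FD 19: (-20.092,12.435) -> (-33.527,25.87) [heading=135, move]
LT 180: heading 135 -> 315
Final: pos=(-33.527,25.87), heading=315, 0 segment(s) drawn

Start position: (-1, -1)
Final position: (-33.527, 25.87)
Distance = 42.19; >= 1e-6 -> NOT closed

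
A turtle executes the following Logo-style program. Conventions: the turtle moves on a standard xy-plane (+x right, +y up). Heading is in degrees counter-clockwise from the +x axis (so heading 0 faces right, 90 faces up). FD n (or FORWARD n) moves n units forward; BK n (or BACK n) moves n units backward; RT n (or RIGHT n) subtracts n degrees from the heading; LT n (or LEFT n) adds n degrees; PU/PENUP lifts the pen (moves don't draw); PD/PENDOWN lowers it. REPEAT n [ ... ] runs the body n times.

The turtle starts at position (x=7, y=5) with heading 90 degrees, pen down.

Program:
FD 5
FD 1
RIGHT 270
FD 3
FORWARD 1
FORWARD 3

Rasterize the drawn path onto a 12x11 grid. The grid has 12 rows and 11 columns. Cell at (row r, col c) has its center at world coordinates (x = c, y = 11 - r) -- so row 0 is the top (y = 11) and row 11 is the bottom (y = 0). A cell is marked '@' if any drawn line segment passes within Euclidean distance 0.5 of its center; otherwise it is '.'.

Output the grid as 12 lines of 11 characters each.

Segment 0: (7,5) -> (7,10)
Segment 1: (7,10) -> (7,11)
Segment 2: (7,11) -> (4,11)
Segment 3: (4,11) -> (3,11)
Segment 4: (3,11) -> (0,11)

Answer: @@@@@@@@...
.......@...
.......@...
.......@...
.......@...
.......@...
.......@...
...........
...........
...........
...........
...........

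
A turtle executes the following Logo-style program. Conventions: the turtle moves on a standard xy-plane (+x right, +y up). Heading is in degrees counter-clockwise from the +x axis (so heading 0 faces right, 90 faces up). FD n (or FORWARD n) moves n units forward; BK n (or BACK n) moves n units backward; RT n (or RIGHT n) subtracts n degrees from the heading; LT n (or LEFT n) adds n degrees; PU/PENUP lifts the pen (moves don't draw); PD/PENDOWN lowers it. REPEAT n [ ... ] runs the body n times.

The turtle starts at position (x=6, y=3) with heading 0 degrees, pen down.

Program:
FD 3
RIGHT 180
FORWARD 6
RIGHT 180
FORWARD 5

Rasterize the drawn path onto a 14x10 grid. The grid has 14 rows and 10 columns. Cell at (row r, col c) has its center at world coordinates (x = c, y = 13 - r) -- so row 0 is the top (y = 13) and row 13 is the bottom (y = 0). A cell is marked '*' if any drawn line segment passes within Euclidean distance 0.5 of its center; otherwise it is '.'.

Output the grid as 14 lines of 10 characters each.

Segment 0: (6,3) -> (9,3)
Segment 1: (9,3) -> (3,3)
Segment 2: (3,3) -> (8,3)

Answer: ..........
..........
..........
..........
..........
..........
..........
..........
..........
..........
...*******
..........
..........
..........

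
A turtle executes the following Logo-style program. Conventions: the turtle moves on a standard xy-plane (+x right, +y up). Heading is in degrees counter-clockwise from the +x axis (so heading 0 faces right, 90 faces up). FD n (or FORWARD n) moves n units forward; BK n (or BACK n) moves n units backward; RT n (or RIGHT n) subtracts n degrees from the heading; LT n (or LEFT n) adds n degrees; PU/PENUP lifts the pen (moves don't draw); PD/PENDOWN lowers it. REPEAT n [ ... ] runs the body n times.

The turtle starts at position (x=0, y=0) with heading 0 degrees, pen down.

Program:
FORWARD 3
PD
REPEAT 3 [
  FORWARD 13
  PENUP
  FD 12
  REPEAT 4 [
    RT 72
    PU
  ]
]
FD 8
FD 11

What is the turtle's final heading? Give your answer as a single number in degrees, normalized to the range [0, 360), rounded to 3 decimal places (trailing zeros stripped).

Answer: 216

Derivation:
Executing turtle program step by step:
Start: pos=(0,0), heading=0, pen down
FD 3: (0,0) -> (3,0) [heading=0, draw]
PD: pen down
REPEAT 3 [
  -- iteration 1/3 --
  FD 13: (3,0) -> (16,0) [heading=0, draw]
  PU: pen up
  FD 12: (16,0) -> (28,0) [heading=0, move]
  REPEAT 4 [
    -- iteration 1/4 --
    RT 72: heading 0 -> 288
    PU: pen up
    -- iteration 2/4 --
    RT 72: heading 288 -> 216
    PU: pen up
    -- iteration 3/4 --
    RT 72: heading 216 -> 144
    PU: pen up
    -- iteration 4/4 --
    RT 72: heading 144 -> 72
    PU: pen up
  ]
  -- iteration 2/3 --
  FD 13: (28,0) -> (32.017,12.364) [heading=72, move]
  PU: pen up
  FD 12: (32.017,12.364) -> (35.725,23.776) [heading=72, move]
  REPEAT 4 [
    -- iteration 1/4 --
    RT 72: heading 72 -> 0
    PU: pen up
    -- iteration 2/4 --
    RT 72: heading 0 -> 288
    PU: pen up
    -- iteration 3/4 --
    RT 72: heading 288 -> 216
    PU: pen up
    -- iteration 4/4 --
    RT 72: heading 216 -> 144
    PU: pen up
  ]
  -- iteration 3/3 --
  FD 13: (35.725,23.776) -> (25.208,31.418) [heading=144, move]
  PU: pen up
  FD 12: (25.208,31.418) -> (15.5,38.471) [heading=144, move]
  REPEAT 4 [
    -- iteration 1/4 --
    RT 72: heading 144 -> 72
    PU: pen up
    -- iteration 2/4 --
    RT 72: heading 72 -> 0
    PU: pen up
    -- iteration 3/4 --
    RT 72: heading 0 -> 288
    PU: pen up
    -- iteration 4/4 --
    RT 72: heading 288 -> 216
    PU: pen up
  ]
]
FD 8: (15.5,38.471) -> (9.028,33.769) [heading=216, move]
FD 11: (9.028,33.769) -> (0.129,27.303) [heading=216, move]
Final: pos=(0.129,27.303), heading=216, 2 segment(s) drawn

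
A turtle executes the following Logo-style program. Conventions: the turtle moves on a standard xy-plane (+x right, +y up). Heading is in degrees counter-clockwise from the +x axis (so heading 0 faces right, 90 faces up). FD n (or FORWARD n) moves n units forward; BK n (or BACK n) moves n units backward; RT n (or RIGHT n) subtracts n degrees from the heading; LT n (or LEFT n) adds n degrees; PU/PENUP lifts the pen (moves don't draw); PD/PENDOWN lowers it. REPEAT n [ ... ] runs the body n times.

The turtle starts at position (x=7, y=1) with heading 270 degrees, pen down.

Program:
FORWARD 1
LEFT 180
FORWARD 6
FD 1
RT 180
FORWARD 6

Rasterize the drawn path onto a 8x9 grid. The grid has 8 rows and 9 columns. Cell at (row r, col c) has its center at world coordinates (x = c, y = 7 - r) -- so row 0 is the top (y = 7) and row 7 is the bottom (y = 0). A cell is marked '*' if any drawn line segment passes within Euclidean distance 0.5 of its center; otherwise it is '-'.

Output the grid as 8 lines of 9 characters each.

Segment 0: (7,1) -> (7,0)
Segment 1: (7,0) -> (7,6)
Segment 2: (7,6) -> (7,7)
Segment 3: (7,7) -> (7,1)

Answer: -------*-
-------*-
-------*-
-------*-
-------*-
-------*-
-------*-
-------*-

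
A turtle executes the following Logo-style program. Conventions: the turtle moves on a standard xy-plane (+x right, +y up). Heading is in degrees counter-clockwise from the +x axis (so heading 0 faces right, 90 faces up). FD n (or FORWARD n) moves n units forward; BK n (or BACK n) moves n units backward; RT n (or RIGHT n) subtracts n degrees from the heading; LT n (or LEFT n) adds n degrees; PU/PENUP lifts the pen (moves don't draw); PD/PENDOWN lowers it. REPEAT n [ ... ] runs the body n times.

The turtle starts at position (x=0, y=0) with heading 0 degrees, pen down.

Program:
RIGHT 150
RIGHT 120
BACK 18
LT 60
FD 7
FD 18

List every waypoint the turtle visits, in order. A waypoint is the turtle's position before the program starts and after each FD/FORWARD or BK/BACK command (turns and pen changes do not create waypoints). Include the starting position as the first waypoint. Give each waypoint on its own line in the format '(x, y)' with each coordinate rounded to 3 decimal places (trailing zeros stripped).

Executing turtle program step by step:
Start: pos=(0,0), heading=0, pen down
RT 150: heading 0 -> 210
RT 120: heading 210 -> 90
BK 18: (0,0) -> (0,-18) [heading=90, draw]
LT 60: heading 90 -> 150
FD 7: (0,-18) -> (-6.062,-14.5) [heading=150, draw]
FD 18: (-6.062,-14.5) -> (-21.651,-5.5) [heading=150, draw]
Final: pos=(-21.651,-5.5), heading=150, 3 segment(s) drawn
Waypoints (4 total):
(0, 0)
(0, -18)
(-6.062, -14.5)
(-21.651, -5.5)

Answer: (0, 0)
(0, -18)
(-6.062, -14.5)
(-21.651, -5.5)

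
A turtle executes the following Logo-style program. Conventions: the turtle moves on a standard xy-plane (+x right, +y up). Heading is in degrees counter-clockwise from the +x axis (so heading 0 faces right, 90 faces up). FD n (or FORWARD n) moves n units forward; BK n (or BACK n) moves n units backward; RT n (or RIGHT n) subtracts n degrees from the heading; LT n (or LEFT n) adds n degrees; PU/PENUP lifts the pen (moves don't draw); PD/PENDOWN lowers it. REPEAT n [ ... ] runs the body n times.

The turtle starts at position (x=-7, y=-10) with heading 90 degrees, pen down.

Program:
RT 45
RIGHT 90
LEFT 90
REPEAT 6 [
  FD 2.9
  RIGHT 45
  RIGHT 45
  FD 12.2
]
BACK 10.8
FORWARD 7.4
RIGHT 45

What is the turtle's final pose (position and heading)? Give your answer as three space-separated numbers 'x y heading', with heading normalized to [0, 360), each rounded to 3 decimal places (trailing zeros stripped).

Answer: -0.495 -24.849 180

Derivation:
Executing turtle program step by step:
Start: pos=(-7,-10), heading=90, pen down
RT 45: heading 90 -> 45
RT 90: heading 45 -> 315
LT 90: heading 315 -> 45
REPEAT 6 [
  -- iteration 1/6 --
  FD 2.9: (-7,-10) -> (-4.949,-7.949) [heading=45, draw]
  RT 45: heading 45 -> 0
  RT 45: heading 0 -> 315
  FD 12.2: (-4.949,-7.949) -> (3.677,-16.576) [heading=315, draw]
  -- iteration 2/6 --
  FD 2.9: (3.677,-16.576) -> (5.728,-18.627) [heading=315, draw]
  RT 45: heading 315 -> 270
  RT 45: heading 270 -> 225
  FD 12.2: (5.728,-18.627) -> (-2.899,-27.253) [heading=225, draw]
  -- iteration 3/6 --
  FD 2.9: (-2.899,-27.253) -> (-4.949,-29.304) [heading=225, draw]
  RT 45: heading 225 -> 180
  RT 45: heading 180 -> 135
  FD 12.2: (-4.949,-29.304) -> (-13.576,-20.677) [heading=135, draw]
  -- iteration 4/6 --
  FD 2.9: (-13.576,-20.677) -> (-15.627,-18.627) [heading=135, draw]
  RT 45: heading 135 -> 90
  RT 45: heading 90 -> 45
  FD 12.2: (-15.627,-18.627) -> (-7,-10) [heading=45, draw]
  -- iteration 5/6 --
  FD 2.9: (-7,-10) -> (-4.949,-7.949) [heading=45, draw]
  RT 45: heading 45 -> 0
  RT 45: heading 0 -> 315
  FD 12.2: (-4.949,-7.949) -> (3.677,-16.576) [heading=315, draw]
  -- iteration 6/6 --
  FD 2.9: (3.677,-16.576) -> (5.728,-18.627) [heading=315, draw]
  RT 45: heading 315 -> 270
  RT 45: heading 270 -> 225
  FD 12.2: (5.728,-18.627) -> (-2.899,-27.253) [heading=225, draw]
]
BK 10.8: (-2.899,-27.253) -> (4.738,-19.617) [heading=225, draw]
FD 7.4: (4.738,-19.617) -> (-0.495,-24.849) [heading=225, draw]
RT 45: heading 225 -> 180
Final: pos=(-0.495,-24.849), heading=180, 14 segment(s) drawn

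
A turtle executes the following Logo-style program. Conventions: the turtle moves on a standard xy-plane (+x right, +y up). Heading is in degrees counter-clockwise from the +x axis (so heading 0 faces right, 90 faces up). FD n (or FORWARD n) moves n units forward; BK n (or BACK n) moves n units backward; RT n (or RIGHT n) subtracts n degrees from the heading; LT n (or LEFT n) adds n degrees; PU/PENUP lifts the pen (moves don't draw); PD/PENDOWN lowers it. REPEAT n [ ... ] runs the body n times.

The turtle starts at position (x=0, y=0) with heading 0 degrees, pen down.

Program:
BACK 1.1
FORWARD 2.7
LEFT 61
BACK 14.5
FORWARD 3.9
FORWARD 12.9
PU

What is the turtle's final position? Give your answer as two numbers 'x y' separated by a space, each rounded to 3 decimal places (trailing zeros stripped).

Answer: 2.715 2.012

Derivation:
Executing turtle program step by step:
Start: pos=(0,0), heading=0, pen down
BK 1.1: (0,0) -> (-1.1,0) [heading=0, draw]
FD 2.7: (-1.1,0) -> (1.6,0) [heading=0, draw]
LT 61: heading 0 -> 61
BK 14.5: (1.6,0) -> (-5.43,-12.682) [heading=61, draw]
FD 3.9: (-5.43,-12.682) -> (-3.539,-9.271) [heading=61, draw]
FD 12.9: (-3.539,-9.271) -> (2.715,2.012) [heading=61, draw]
PU: pen up
Final: pos=(2.715,2.012), heading=61, 5 segment(s) drawn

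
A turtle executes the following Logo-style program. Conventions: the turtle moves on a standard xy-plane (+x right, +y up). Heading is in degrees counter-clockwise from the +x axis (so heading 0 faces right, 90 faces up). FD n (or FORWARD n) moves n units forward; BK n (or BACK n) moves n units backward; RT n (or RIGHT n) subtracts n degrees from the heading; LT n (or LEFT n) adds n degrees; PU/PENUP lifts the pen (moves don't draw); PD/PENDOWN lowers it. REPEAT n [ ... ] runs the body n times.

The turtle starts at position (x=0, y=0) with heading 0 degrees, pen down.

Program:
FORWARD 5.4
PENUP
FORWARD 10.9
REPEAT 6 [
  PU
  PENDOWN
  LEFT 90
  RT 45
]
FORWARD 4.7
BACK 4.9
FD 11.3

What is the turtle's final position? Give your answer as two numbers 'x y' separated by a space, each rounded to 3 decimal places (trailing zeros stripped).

Answer: 16.3 -11.1

Derivation:
Executing turtle program step by step:
Start: pos=(0,0), heading=0, pen down
FD 5.4: (0,0) -> (5.4,0) [heading=0, draw]
PU: pen up
FD 10.9: (5.4,0) -> (16.3,0) [heading=0, move]
REPEAT 6 [
  -- iteration 1/6 --
  PU: pen up
  PD: pen down
  LT 90: heading 0 -> 90
  RT 45: heading 90 -> 45
  -- iteration 2/6 --
  PU: pen up
  PD: pen down
  LT 90: heading 45 -> 135
  RT 45: heading 135 -> 90
  -- iteration 3/6 --
  PU: pen up
  PD: pen down
  LT 90: heading 90 -> 180
  RT 45: heading 180 -> 135
  -- iteration 4/6 --
  PU: pen up
  PD: pen down
  LT 90: heading 135 -> 225
  RT 45: heading 225 -> 180
  -- iteration 5/6 --
  PU: pen up
  PD: pen down
  LT 90: heading 180 -> 270
  RT 45: heading 270 -> 225
  -- iteration 6/6 --
  PU: pen up
  PD: pen down
  LT 90: heading 225 -> 315
  RT 45: heading 315 -> 270
]
FD 4.7: (16.3,0) -> (16.3,-4.7) [heading=270, draw]
BK 4.9: (16.3,-4.7) -> (16.3,0.2) [heading=270, draw]
FD 11.3: (16.3,0.2) -> (16.3,-11.1) [heading=270, draw]
Final: pos=(16.3,-11.1), heading=270, 4 segment(s) drawn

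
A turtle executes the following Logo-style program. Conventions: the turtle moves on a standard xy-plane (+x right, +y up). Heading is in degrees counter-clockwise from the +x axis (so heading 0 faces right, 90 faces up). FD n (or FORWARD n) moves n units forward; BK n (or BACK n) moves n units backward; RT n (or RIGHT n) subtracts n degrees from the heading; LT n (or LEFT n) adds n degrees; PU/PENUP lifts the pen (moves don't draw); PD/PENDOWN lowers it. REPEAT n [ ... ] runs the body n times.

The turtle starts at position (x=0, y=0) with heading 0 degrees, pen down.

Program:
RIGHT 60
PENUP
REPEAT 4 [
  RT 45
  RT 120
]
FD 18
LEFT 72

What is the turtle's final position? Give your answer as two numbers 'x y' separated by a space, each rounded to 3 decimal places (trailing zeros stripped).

Answer: 18 0

Derivation:
Executing turtle program step by step:
Start: pos=(0,0), heading=0, pen down
RT 60: heading 0 -> 300
PU: pen up
REPEAT 4 [
  -- iteration 1/4 --
  RT 45: heading 300 -> 255
  RT 120: heading 255 -> 135
  -- iteration 2/4 --
  RT 45: heading 135 -> 90
  RT 120: heading 90 -> 330
  -- iteration 3/4 --
  RT 45: heading 330 -> 285
  RT 120: heading 285 -> 165
  -- iteration 4/4 --
  RT 45: heading 165 -> 120
  RT 120: heading 120 -> 0
]
FD 18: (0,0) -> (18,0) [heading=0, move]
LT 72: heading 0 -> 72
Final: pos=(18,0), heading=72, 0 segment(s) drawn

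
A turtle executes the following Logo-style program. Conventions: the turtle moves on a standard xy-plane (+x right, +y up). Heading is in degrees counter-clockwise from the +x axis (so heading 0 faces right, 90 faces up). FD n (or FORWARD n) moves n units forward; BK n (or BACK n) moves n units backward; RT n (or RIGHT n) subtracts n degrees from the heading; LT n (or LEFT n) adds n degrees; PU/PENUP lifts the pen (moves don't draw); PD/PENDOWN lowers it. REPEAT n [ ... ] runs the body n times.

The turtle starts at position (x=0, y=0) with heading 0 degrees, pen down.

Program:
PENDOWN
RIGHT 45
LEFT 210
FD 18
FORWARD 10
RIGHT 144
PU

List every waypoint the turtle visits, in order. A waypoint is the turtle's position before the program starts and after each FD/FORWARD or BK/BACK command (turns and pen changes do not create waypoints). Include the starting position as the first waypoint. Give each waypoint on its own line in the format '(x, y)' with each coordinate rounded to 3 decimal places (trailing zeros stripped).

Executing turtle program step by step:
Start: pos=(0,0), heading=0, pen down
PD: pen down
RT 45: heading 0 -> 315
LT 210: heading 315 -> 165
FD 18: (0,0) -> (-17.387,4.659) [heading=165, draw]
FD 10: (-17.387,4.659) -> (-27.046,7.247) [heading=165, draw]
RT 144: heading 165 -> 21
PU: pen up
Final: pos=(-27.046,7.247), heading=21, 2 segment(s) drawn
Waypoints (3 total):
(0, 0)
(-17.387, 4.659)
(-27.046, 7.247)

Answer: (0, 0)
(-17.387, 4.659)
(-27.046, 7.247)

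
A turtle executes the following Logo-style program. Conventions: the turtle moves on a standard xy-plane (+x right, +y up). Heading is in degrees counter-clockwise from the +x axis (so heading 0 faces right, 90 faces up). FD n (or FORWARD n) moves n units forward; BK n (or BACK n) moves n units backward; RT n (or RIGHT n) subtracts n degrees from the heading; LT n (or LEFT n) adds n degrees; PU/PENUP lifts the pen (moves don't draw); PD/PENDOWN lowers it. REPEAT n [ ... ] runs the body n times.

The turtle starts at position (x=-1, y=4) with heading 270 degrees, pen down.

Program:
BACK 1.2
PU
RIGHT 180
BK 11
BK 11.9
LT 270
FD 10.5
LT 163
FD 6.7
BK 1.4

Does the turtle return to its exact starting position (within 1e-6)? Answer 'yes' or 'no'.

Executing turtle program step by step:
Start: pos=(-1,4), heading=270, pen down
BK 1.2: (-1,4) -> (-1,5.2) [heading=270, draw]
PU: pen up
RT 180: heading 270 -> 90
BK 11: (-1,5.2) -> (-1,-5.8) [heading=90, move]
BK 11.9: (-1,-5.8) -> (-1,-17.7) [heading=90, move]
LT 270: heading 90 -> 0
FD 10.5: (-1,-17.7) -> (9.5,-17.7) [heading=0, move]
LT 163: heading 0 -> 163
FD 6.7: (9.5,-17.7) -> (3.093,-15.741) [heading=163, move]
BK 1.4: (3.093,-15.741) -> (4.432,-16.15) [heading=163, move]
Final: pos=(4.432,-16.15), heading=163, 1 segment(s) drawn

Start position: (-1, 4)
Final position: (4.432, -16.15)
Distance = 20.87; >= 1e-6 -> NOT closed

Answer: no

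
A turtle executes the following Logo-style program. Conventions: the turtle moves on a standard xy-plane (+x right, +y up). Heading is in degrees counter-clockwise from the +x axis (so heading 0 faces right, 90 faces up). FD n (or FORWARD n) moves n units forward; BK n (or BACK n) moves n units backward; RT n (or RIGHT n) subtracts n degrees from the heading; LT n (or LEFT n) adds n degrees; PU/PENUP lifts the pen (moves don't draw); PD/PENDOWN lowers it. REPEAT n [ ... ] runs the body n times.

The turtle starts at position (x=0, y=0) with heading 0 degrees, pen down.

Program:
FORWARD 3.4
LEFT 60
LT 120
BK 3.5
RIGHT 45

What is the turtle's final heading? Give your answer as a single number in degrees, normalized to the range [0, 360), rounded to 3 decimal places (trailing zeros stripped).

Executing turtle program step by step:
Start: pos=(0,0), heading=0, pen down
FD 3.4: (0,0) -> (3.4,0) [heading=0, draw]
LT 60: heading 0 -> 60
LT 120: heading 60 -> 180
BK 3.5: (3.4,0) -> (6.9,0) [heading=180, draw]
RT 45: heading 180 -> 135
Final: pos=(6.9,0), heading=135, 2 segment(s) drawn

Answer: 135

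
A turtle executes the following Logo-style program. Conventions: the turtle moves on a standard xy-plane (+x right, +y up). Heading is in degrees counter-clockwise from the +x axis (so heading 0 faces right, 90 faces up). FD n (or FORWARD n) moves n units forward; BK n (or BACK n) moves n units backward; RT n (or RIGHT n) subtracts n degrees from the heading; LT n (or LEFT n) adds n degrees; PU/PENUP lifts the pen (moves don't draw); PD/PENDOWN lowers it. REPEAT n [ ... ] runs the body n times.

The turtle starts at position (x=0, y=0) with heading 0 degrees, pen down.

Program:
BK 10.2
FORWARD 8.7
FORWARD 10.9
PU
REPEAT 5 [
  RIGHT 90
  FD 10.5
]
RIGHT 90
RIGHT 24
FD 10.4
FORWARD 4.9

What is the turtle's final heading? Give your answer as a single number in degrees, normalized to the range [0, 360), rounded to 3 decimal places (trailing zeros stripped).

Executing turtle program step by step:
Start: pos=(0,0), heading=0, pen down
BK 10.2: (0,0) -> (-10.2,0) [heading=0, draw]
FD 8.7: (-10.2,0) -> (-1.5,0) [heading=0, draw]
FD 10.9: (-1.5,0) -> (9.4,0) [heading=0, draw]
PU: pen up
REPEAT 5 [
  -- iteration 1/5 --
  RT 90: heading 0 -> 270
  FD 10.5: (9.4,0) -> (9.4,-10.5) [heading=270, move]
  -- iteration 2/5 --
  RT 90: heading 270 -> 180
  FD 10.5: (9.4,-10.5) -> (-1.1,-10.5) [heading=180, move]
  -- iteration 3/5 --
  RT 90: heading 180 -> 90
  FD 10.5: (-1.1,-10.5) -> (-1.1,0) [heading=90, move]
  -- iteration 4/5 --
  RT 90: heading 90 -> 0
  FD 10.5: (-1.1,0) -> (9.4,0) [heading=0, move]
  -- iteration 5/5 --
  RT 90: heading 0 -> 270
  FD 10.5: (9.4,0) -> (9.4,-10.5) [heading=270, move]
]
RT 90: heading 270 -> 180
RT 24: heading 180 -> 156
FD 10.4: (9.4,-10.5) -> (-0.101,-6.27) [heading=156, move]
FD 4.9: (-0.101,-6.27) -> (-4.577,-4.277) [heading=156, move]
Final: pos=(-4.577,-4.277), heading=156, 3 segment(s) drawn

Answer: 156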